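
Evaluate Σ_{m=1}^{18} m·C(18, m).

2359296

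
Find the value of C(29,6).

475020

C(29,6) = (29·28·27·26·25·24) / 6! = 342014400 / 720 = 475020.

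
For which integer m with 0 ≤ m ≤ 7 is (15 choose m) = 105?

C(15,m) increases on 0 ≤ m ≤ 7. C(15,1) = 15 and C(15,2) = 105, so m = 2.

2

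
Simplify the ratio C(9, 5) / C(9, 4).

1

C(n,k+1)/C(n,k) = (n−k)/(k+1) = (9−4)/(4+1) = 5/5 = 1.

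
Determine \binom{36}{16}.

7307872110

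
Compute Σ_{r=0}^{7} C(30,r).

2804012

1 + 30 + 435 + 4060 + 27405 + 142506 + 593775 + 2035800 = 2804012.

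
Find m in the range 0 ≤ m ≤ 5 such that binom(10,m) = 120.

3

C(10,m) increases on 0 ≤ m ≤ 5. C(10,2) = 45 and C(10,3) = 120, so m = 3.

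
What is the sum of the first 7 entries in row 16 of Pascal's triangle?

14893

1 + 16 + 120 + 560 + 1820 + 4368 + 8008 = 14893.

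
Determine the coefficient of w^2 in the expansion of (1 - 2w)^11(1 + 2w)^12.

-44

Coefficient of w^2 = Σ_{j} C(11,j)·(-2)^j·C(12,2-j)·2^(2-j) for j from 0 to 2.
= 264 + (-528) + 220 = -44.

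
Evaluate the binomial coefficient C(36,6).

1947792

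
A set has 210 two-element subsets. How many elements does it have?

21

n(n−1)/2 = 210 ⇒ n(n−1) = 420. Since 21·20 = 420, n = 21.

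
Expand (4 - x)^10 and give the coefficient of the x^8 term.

The general term is C(10,j)·(4)^j·(-x)^(10-j); the x^8 term has j = 2.
C(10,2) = 45.
Coefficient = C(10,2) · 4^2 = 45 · 16 = 720.

720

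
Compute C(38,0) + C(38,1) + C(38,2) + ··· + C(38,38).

The entries of row 38 sum to 2^38 = 274877906944.

274877906944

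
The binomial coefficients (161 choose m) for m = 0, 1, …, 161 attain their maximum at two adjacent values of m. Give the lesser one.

80

For odd n = 161, C(161,m) peaks at m = (n−1)/2 and (n+1)/2; the lesser is 80.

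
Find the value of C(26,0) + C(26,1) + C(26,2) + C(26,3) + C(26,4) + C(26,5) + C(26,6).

313912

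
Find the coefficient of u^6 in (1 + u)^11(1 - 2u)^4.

286

Coefficient of u^6 = Σ_{j} C(11,j)·1^j·C(4,6-j)·(-2)^(6-j) for j from 2 to 6.
= 880 + (-5280) + 7920 + (-3696) + 462 = 286.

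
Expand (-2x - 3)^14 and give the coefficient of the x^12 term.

3354624

The general term is C(14,j)·(-2x)^j·(-3)^(14-j); the x^12 term has j = 12.
C(14,12) = 91.
Coefficient = C(14,12) · (-2)^12 · (-3)^2 = 91 · 4096 · 9 = 3354624.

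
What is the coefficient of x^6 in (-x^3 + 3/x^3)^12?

-192456

General term: C(12,j)·(-x^3)^j·(3/x^3)^(12-j), with x-exponent 3j − 3(12−j) = 6j − 36.
Set 6j − 36 = 6: j = 7.
C(12,7) = 792; (-1)^7 = -1; 3^5 = 243.
Coefficient = 792 · (-1) · 243 = -192456.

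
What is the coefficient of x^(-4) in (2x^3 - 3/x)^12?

General term: C(12,j)·(2x^3)^j·(-3/x)^(12-j), with x-exponent 3j − 1(12−j) = 4j − 12.
Set 4j − 12 = -4: j = 2.
C(12,2) = 66; 2^2 = 4; (-3)^10 = 59049.
Coefficient = 66 · 4 · 59049 = 15588936.

15588936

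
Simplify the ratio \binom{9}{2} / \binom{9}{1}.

4

C(n,k+1)/C(n,k) = (n−k)/(k+1) = (9−1)/(1+1) = 8/2 = 4.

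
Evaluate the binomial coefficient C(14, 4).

1001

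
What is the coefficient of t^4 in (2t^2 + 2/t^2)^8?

14336

General term: C(8,j)·(2t^2)^j·(2/t^2)^(8-j), with t-exponent 2j − 2(8−j) = 4j − 16.
Set 4j − 16 = 4: j = 5.
C(8,5) = 56; 2^5 = 32; 2^3 = 8.
Coefficient = 56 · 32 · 8 = 14336.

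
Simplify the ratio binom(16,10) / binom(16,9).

C(n,k+1)/C(n,k) = (n−k)/(k+1) = (16−9)/(9+1) = 7/10.

7/10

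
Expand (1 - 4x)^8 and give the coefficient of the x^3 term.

-3584

The general term is C(8,j)·(1)^j·(-4x)^(8-j); the x^3 term has j = 5.
C(8,5) = 56.
Coefficient = C(8,5) · (-4)^3 = 56 · (-64) = -3584.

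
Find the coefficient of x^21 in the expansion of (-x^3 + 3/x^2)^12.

General term: C(12,j)·(-x^3)^j·(3/x^2)^(12-j), with x-exponent 3j − 2(12−j) = 5j − 24.
Set 5j − 24 = 21: j = 9.
C(12,9) = 220; (-1)^9 = -1; 3^3 = 27.
Coefficient = 220 · (-1) · 27 = -5940.

-5940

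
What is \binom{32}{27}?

201376

C(32,27) = C(32,5) by symmetry.
C(32,5) = (32·31·30·29·28) / 5! = 24165120 / 120 = 201376.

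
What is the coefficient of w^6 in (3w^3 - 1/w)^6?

-540

General term: C(6,j)·(3w^3)^j·(-1/w)^(6-j), with w-exponent 3j − 1(6−j) = 4j − 6.
Set 4j − 6 = 6: j = 3.
C(6,3) = 20; 3^3 = 27; (-1)^3 = -1.
Coefficient = 20 · 27 · (-1) = -540.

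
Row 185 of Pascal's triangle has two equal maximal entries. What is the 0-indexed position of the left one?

For odd n = 185, C(185,j) peaks at j = (n−1)/2 and (n+1)/2; the smaller is 92.

92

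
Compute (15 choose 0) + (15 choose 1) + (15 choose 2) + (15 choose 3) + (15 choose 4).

1941

1 + 15 + 105 + 455 + 1365 = 1941.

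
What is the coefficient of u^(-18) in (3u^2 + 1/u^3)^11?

General term: C(11,j)·(3u^2)^j·(1/u^3)^(11-j), with u-exponent 2j − 3(11−j) = 5j − 33.
Set 5j − 33 = -18: j = 3.
C(11,3) = 165; 3^3 = 27; 1^8 = 1.
Coefficient = 165 · 27 · 1 = 4455.

4455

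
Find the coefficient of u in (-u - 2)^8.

The general term is C(8,j)·(-u)^j·(-2)^(8-j); the u^1 term has j = 1.
C(8,1) = 8.
Coefficient = C(8,1) · (-1)^1 · (-2)^7 = 8 · (-1) · (-128) = 1024.

1024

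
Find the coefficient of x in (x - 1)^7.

7

The general term is C(7,j)·(x)^j·(-1)^(7-j); the x^1 term has j = 1.
C(7,1) = 7.
Coefficient = C(7,1) = 7.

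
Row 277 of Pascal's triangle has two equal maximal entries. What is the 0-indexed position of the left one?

For odd n = 277, C(277,m) peaks at m = (n−1)/2 and (n+1)/2; the lesser is 138.

138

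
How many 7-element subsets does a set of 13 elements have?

C(13,7) = C(13,6) by symmetry.
C(13,6) = (13·12·11·10·9·8) / 6! = 1235520 / 720 = 1716.

1716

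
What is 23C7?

245157

C(23,7) = (23·22·21·20·19·18·17) / 7! = 1235591280 / 5040 = 245157.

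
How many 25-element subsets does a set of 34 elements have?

C(34,25) = C(34,9) by symmetry.
C(34,9) = (34·33·32·31·30·29·28·27·26) / 9! = 19033511777280 / 362880 = 52451256.

52451256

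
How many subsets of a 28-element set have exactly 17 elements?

21474180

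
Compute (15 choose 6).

C(15,6) = (15·14·13·12·11·10) / 6! = 3603600 / 720 = 5005.

5005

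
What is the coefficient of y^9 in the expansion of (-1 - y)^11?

The general term is C(11,j)·(-1)^j·(-y)^(11-j); the y^9 term has j = 2.
C(11,2) = 55.
Coefficient = C(11,2) · (-1)^9 = 55 · (-1) = -55.

-55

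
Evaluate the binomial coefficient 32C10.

C(32,10) = (32·31·30·29·28·27·26·25·24·23) / 10! = 234102016512000 / 3628800 = 64512240.

64512240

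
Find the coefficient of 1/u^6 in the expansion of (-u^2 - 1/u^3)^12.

924

General term: C(12,j)·(-u^2)^j·(-1/u^3)^(12-j), with u-exponent 2j − 3(12−j) = 5j − 36.
Set 5j − 36 = -6: j = 6.
C(12,6) = 924; (-1)^6 = 1; (-1)^6 = 1.
Coefficient = 924 · 1 · 1 = 924.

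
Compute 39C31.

C(39,31) = C(39,8) by symmetry.
C(39,8) = (39·38·37·36·35·34·33·32) / 8! = 2480637519360 / 40320 = 61523748.

61523748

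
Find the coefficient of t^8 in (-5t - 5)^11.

The general term is C(11,j)·(-5t)^j·(-5)^(11-j); the t^8 term has j = 8.
C(11,8) = 165.
Coefficient = C(11,8) · (-5)^8 · (-5)^3 = 165 · 390625 · (-125) = -8056640625.

-8056640625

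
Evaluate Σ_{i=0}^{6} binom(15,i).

9949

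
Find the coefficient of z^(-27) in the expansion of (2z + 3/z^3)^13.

135104112

General term: C(13,j)·(2z)^j·(3/z^3)^(13-j), with z-exponent 1j − 3(13−j) = 4j − 39.
Set 4j − 39 = -27: j = 3.
C(13,3) = 286; 2^3 = 8; 3^10 = 59049.
Coefficient = 286 · 8 · 59049 = 135104112.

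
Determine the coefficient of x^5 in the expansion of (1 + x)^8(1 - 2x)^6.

Coefficient of x^5 = Σ_{j} C(8,j)·1^j·C(6,5-j)·(-2)^(5-j) for j from 0 to 5.
= (-192) + 1920 + (-4480) + 3360 + (-840) + 56 = -176.

-176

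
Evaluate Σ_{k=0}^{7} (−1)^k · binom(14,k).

The partial alternating sum Σ_{k=0}^{7} (−1)^k C(14,k) = (−1)^7 C(13,7) = -1716.

-1716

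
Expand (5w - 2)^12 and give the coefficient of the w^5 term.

The general term is C(12,j)·(5w)^j·(-2)^(12-j); the w^5 term has j = 5.
C(12,5) = 792.
Coefficient = C(12,5) · 5^5 · (-2)^7 = 792 · 3125 · (-128) = -316800000.

-316800000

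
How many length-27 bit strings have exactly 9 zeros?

4686825

Choose the 9 positions: C(27,9) = 4686825.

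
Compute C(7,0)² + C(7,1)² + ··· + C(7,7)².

By Vandermonde's identity, Σ C(7,k)² = C(14,7) = 3432.

3432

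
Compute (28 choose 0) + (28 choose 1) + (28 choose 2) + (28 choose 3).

1 + 28 + 378 + 3276 = 3683.

3683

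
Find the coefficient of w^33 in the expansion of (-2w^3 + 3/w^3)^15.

-7741440

General term: C(15,j)·(-2w^3)^j·(3/w^3)^(15-j), with w-exponent 3j − 3(15−j) = 6j − 45.
Set 6j − 45 = 33: j = 13.
C(15,13) = 105; (-2)^13 = -8192; 3^2 = 9.
Coefficient = 105 · (-8192) · 9 = -7741440.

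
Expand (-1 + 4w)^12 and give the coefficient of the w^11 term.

-50331648

The general term is C(12,j)·(-1)^j·(4w)^(12-j); the w^11 term has j = 1.
C(12,1) = 12.
Coefficient = C(12,1) · (-1)^1 · 4^11 = 12 · (-1) · 4194304 = -50331648.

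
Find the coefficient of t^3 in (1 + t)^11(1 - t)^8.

Coefficient of t^3 = Σ_{j} C(11,j)·1^j·C(8,3-j)·(-1)^(3-j) for j from 0 to 3.
= (-56) + 308 + (-440) + 165 = -23.

-23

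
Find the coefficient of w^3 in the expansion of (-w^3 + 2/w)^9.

-5376

General term: C(9,j)·(-w^3)^j·(2/w)^(9-j), with w-exponent 3j − 1(9−j) = 4j − 9.
Set 4j − 9 = 3: j = 3.
C(9,3) = 84; (-1)^3 = -1; 2^6 = 64.
Coefficient = 84 · (-1) · 64 = -5376.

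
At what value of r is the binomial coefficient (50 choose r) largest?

25

C(50,r) is maximized at r = 50/2 = 25.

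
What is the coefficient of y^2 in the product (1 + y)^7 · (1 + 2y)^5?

131

Coefficient of y^2 = Σ_{j} C(7,j)·1^j·C(5,2-j)·2^(2-j) for j from 0 to 2.
= 40 + 70 + 21 = 131.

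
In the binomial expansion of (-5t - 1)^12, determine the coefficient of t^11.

The general term is C(12,j)·(-5t)^j·(-1)^(12-j); the t^11 term has j = 11.
C(12,11) = 12.
Coefficient = C(12,11) · (-5)^11 · (-1)^1 = 12 · (-48828125) · (-1) = 585937500.

585937500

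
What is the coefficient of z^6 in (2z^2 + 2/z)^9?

General term: C(9,j)·(2z^2)^j·(2/z)^(9-j), with z-exponent 2j − 1(9−j) = 3j − 9.
Set 3j − 9 = 6: j = 5.
C(9,5) = 126; 2^5 = 32; 2^4 = 16.
Coefficient = 126 · 32 · 16 = 64512.

64512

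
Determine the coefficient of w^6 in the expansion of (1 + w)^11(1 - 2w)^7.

Coefficient of w^6 = Σ_{j} C(11,j)·1^j·C(7,6-j)·(-2)^(6-j) for j from 0 to 6.
= 448 + (-7392) + 30800 + (-46200) + 27720 + (-6468) + 462 = -630.

-630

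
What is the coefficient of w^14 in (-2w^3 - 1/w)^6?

General term: C(6,j)·(-2w^3)^j·(-1/w)^(6-j), with w-exponent 3j − 1(6−j) = 4j − 6.
Set 4j − 6 = 14: j = 5.
C(6,5) = 6; (-2)^5 = -32; (-1)^1 = -1.
Coefficient = 6 · (-32) · (-1) = 192.

192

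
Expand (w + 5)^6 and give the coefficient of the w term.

The general term is C(6,j)·(w)^j·(5)^(6-j); the w^1 term has j = 1.
C(6,1) = 6.
Coefficient = C(6,1) · 5^5 = 6 · 3125 = 18750.

18750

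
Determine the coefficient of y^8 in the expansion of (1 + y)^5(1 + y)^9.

3003

(1 + y)^5(1 + y)^9 = (1 + y)^14, so the coefficient of y^8 is C(14,8)·1^8 = 3003·1 = 3003.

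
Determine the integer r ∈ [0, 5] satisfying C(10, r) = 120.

C(10,r) increases on 0 ≤ r ≤ 5. C(10,2) = 45 and C(10,3) = 120, so r = 3.

3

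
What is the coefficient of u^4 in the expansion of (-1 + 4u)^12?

The general term is C(12,j)·(-1)^j·(4u)^(12-j); the u^4 term has j = 8.
C(12,8) = 495.
Coefficient = C(12,8) · 4^4 = 495 · 256 = 126720.

126720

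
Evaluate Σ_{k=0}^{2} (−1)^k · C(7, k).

15

The partial alternating sum Σ_{k=0}^{2} (−1)^k C(7,k) = (−1)^2 C(6,2) = 15.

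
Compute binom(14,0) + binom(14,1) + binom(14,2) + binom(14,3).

470

1 + 14 + 91 + 364 = 470.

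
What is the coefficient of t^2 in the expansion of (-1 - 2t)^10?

180

The general term is C(10,j)·(-1)^j·(-2t)^(10-j); the t^2 term has j = 8.
C(10,8) = 45.
Coefficient = C(10,8) · (-2)^2 = 45 · 4 = 180.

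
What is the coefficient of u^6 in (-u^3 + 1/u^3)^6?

15

General term: C(6,j)·(-u^3)^j·(1/u^3)^(6-j), with u-exponent 3j − 3(6−j) = 6j − 18.
Set 6j − 18 = 6: j = 4.
C(6,4) = 15; (-1)^4 = 1; 1^2 = 1.
Coefficient = 15 · 1 · 1 = 15.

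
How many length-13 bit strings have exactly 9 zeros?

Choose the 9 positions: C(13,9) = 715.

715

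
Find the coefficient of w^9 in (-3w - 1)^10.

196830

The general term is C(10,j)·(-3w)^j·(-1)^(10-j); the w^9 term has j = 9.
C(10,9) = 10.
Coefficient = C(10,9) · (-3)^9 · (-1)^1 = 10 · (-19683) · (-1) = 196830.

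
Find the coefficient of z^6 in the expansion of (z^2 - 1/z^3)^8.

28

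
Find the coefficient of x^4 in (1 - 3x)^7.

2835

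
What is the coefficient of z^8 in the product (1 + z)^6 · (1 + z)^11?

24310

(1 + z)^6(1 + z)^11 = (1 + z)^17, so the coefficient of z^8 is C(17,8)·1^8 = 24310·1 = 24310.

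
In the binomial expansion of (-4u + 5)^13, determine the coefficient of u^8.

The general term is C(13,j)·(-4u)^j·(5)^(13-j); the u^8 term has j = 8.
C(13,8) = 1287.
Coefficient = C(13,8) · (-4)^8 · 5^5 = 1287 · 65536 · 3125 = 263577600000.

263577600000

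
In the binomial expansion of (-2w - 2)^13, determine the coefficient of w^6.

-14057472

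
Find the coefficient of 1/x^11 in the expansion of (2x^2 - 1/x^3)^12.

General term: C(12,j)·(2x^2)^j·(-1/x^3)^(12-j), with x-exponent 2j − 3(12−j) = 5j − 36.
Set 5j − 36 = -11: j = 5.
C(12,5) = 792; 2^5 = 32; (-1)^7 = -1.
Coefficient = 792 · 32 · (-1) = -25344.

-25344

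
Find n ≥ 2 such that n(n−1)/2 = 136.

n(n−1)/2 = 136 ⇒ n(n−1) = 272. Since 17·16 = 272, n = 17.

17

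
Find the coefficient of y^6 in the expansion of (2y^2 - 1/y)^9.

General term: C(9,j)·(2y^2)^j·(-1/y)^(9-j), with y-exponent 2j − 1(9−j) = 3j − 9.
Set 3j − 9 = 6: j = 5.
C(9,5) = 126; 2^5 = 32; (-1)^4 = 1.
Coefficient = 126 · 32 · 1 = 4032.

4032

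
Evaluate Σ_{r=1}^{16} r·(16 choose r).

524288

Since r·C(16,r) = 16·C(15,r−1), the sum is 16·2^15 = 16·32768 = 524288.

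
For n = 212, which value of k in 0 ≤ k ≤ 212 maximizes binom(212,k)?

106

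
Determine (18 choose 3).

C(18,3) = (18·17·16) / 3! = 4896 / 6 = 816.

816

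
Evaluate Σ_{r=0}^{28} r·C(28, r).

3758096384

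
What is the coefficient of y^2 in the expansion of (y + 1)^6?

The general term is C(6,j)·(y)^j·(1)^(6-j); the y^2 term has j = 2.
C(6,2) = 15.
Coefficient = C(6,2) = 15.

15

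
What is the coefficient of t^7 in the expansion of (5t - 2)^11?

412500000

The general term is C(11,j)·(5t)^j·(-2)^(11-j); the t^7 term has j = 7.
C(11,7) = 330.
Coefficient = C(11,7) · 5^7 · (-2)^4 = 330 · 78125 · 16 = 412500000.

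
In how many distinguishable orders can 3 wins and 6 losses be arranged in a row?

Choose positions for the wins: C(9,3) = 84.

84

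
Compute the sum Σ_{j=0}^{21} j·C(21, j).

22020096

Since j·C(21,j) = 21·C(20,j−1), the sum is 21·2^20 = 21·1048576 = 22020096.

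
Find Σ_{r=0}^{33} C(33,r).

The entries of row 33 sum to 2^33 = 8589934592.

8589934592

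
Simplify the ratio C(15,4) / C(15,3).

3

C(n,k+1)/C(n,k) = (n−k)/(k+1) = (15−3)/(3+1) = 12/4 = 3.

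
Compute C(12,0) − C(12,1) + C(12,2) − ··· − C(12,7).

-330

The partial alternating sum Σ_{k=0}^{7} (−1)^k C(12,k) = (−1)^7 C(11,7) = -330.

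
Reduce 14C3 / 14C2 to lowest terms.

C(n,k+1)/C(n,k) = (n−k)/(k+1) = (14−2)/(2+1) = 12/3 = 4.

4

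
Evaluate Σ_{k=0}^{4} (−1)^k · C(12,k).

The partial alternating sum Σ_{k=0}^{4} (−1)^k C(12,k) = (−1)^4 C(11,4) = 330.

330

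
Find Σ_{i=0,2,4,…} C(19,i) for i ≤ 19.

262144

Even-i terms of row 19 sum to 2^18 = 262144.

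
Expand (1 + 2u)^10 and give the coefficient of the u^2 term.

The general term is C(10,j)·(1)^j·(2u)^(10-j); the u^2 term has j = 8.
C(10,8) = 45.
Coefficient = C(10,8) · 2^2 = 45 · 4 = 180.

180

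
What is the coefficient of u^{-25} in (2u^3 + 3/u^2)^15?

General term: C(15,j)·(2u^3)^j·(3/u^2)^(15-j), with u-exponent 3j − 2(15−j) = 5j − 30.
Set 5j − 30 = -25: j = 1.
C(15,1) = 15; 2^1 = 2; 3^14 = 4782969.
Coefficient = 15 · 2 · 4782969 = 143489070.

143489070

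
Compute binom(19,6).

C(19,6) = (19·18·17·16·15·14) / 6! = 19535040 / 720 = 27132.

27132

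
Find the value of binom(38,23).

15471286560

C(38,23) = C(38,15) by symmetry.
C(38,15) = (38·37·36·35·34·33·32·31·30·29·28·27·26·25·24) / 15! = 20231404874494894080000 / 1307674368000 = 15471286560.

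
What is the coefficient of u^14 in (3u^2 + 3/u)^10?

General term: C(10,j)·(3u^2)^j·(3/u)^(10-j), with u-exponent 2j − 1(10−j) = 3j − 10.
Set 3j − 10 = 14: j = 8.
C(10,8) = 45; 3^8 = 6561; 3^2 = 9.
Coefficient = 45 · 6561 · 9 = 2657205.

2657205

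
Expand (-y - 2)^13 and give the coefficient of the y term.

-53248

The general term is C(13,j)·(-y)^j·(-2)^(13-j); the y^1 term has j = 1.
C(13,1) = 13.
Coefficient = C(13,1) · (-1)^1 · (-2)^12 = 13 · (-1) · 4096 = -53248.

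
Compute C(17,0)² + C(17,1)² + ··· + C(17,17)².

By Vandermonde's identity, Σ C(17,r)² = C(34,17) = 2333606220.

2333606220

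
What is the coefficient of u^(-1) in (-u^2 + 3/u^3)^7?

945

General term: C(7,j)·(-u^2)^j·(3/u^3)^(7-j), with u-exponent 2j − 3(7−j) = 5j − 21.
Set 5j − 21 = -1: j = 4.
C(7,4) = 35; (-1)^4 = 1; 3^3 = 27.
Coefficient = 35 · 1 · 27 = 945.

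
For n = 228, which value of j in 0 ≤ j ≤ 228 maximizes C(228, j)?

C(228,j) is maximized at j = 228/2 = 114.

114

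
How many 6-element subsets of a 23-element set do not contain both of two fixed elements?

All 6-subsets: C(23,6) = 100947. Those containing both fixed elements: C(21,4) = 5985.
100947 − 5985 = 94962.

94962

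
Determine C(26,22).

C(26,22) = C(26,4) by symmetry.
C(26,4) = (26·25·24·23) / 4! = 358800 / 24 = 14950.

14950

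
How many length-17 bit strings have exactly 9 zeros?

24310

Choose the 9 positions: C(17,9) = 24310.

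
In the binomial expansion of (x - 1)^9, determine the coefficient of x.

The general term is C(9,j)·(x)^j·(-1)^(9-j); the x^1 term has j = 1.
C(9,1) = 9.
Coefficient = C(9,1) = 9.

9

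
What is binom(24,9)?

1307504

C(24,9) = (24·23·22·21·20·19·18·17·16) / 9! = 474467051520 / 362880 = 1307504.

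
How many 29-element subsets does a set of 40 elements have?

2311801440

C(40,29) = C(40,11) by symmetry.
C(40,11) = (40·39·38·37·36·35·34·33·32·31·30) / 11! = 92279715720192000 / 39916800 = 2311801440.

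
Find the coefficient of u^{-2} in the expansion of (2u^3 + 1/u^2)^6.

60

General term: C(6,j)·(2u^3)^j·(1/u^2)^(6-j), with u-exponent 3j − 2(6−j) = 5j − 12.
Set 5j − 12 = -2: j = 2.
C(6,2) = 15; 2^2 = 4; 1^4 = 1.
Coefficient = 15 · 4 · 1 = 60.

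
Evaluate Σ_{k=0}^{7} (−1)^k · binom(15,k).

-3432

The partial alternating sum Σ_{k=0}^{7} (−1)^k C(15,k) = (−1)^7 C(14,7) = -3432.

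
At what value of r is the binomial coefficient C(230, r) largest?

115

C(230,r) is maximized at r = 230/2 = 115.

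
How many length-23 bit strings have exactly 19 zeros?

Choose the 19 positions: C(23,19) = 8855.

8855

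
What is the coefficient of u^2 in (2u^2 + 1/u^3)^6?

General term: C(6,j)·(2u^2)^j·(1/u^3)^(6-j), with u-exponent 2j − 3(6−j) = 5j − 18.
Set 5j − 18 = 2: j = 4.
C(6,4) = 15; 2^4 = 16; 1^2 = 1.
Coefficient = 15 · 16 · 1 = 240.

240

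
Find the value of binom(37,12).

1852482996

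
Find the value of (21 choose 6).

C(21,6) = (21·20·19·18·17·16) / 6! = 39070080 / 720 = 54264.

54264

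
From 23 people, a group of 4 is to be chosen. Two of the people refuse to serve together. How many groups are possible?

All 4-subsets: C(23,4) = 8855. Those containing both fixed elements: C(21,2) = 210.
8855 − 210 = 8645.

8645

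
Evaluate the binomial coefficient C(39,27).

C(39,27) = C(39,12) by symmetry.
C(39,12) = (39·38·37·36·35·34·33·32·31·30·29·28) / 12! = 1873278229119897600 / 479001600 = 3910797436.

3910797436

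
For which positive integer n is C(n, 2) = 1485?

55

n(n−1)/2 = 1485 ⇒ n(n−1) = 2970. Since 55·54 = 2970, n = 55.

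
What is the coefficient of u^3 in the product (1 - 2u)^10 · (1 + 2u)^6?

Coefficient of u^3 = Σ_{j} C(10,j)·(-2)^j·C(6,3-j)·2^(3-j) for j from 0 to 3.
= 160 + (-1200) + 2160 + (-960) = 160.

160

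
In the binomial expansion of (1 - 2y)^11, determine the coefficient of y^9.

The general term is C(11,j)·(1)^j·(-2y)^(11-j); the y^9 term has j = 2.
C(11,2) = 55.
Coefficient = C(11,2) · (-2)^9 = 55 · (-512) = -28160.

-28160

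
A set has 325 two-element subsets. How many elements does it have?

26

n(n−1)/2 = 325 ⇒ n(n−1) = 650. Since 26·25 = 650, n = 26.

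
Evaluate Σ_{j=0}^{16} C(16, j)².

601080390

By Vandermonde's identity, Σ C(16,j)² = C(32,16) = 601080390.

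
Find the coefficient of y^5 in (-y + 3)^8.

-1512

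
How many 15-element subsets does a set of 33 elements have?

C(33,15) = (33·32·31·30·29·28·27·26·25·24·23·22·21·20·19) / 15! = 1356265350621941760000 / 1307674368000 = 1037158320.

1037158320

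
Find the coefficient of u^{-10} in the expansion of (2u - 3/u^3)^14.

560431872

General term: C(14,j)·(2u)^j·(-3/u^3)^(14-j), with u-exponent 1j − 3(14−j) = 4j − 42.
Set 4j − 42 = -10: j = 8.
C(14,8) = 3003; 2^8 = 256; (-3)^6 = 729.
Coefficient = 3003 · 256 · 729 = 560431872.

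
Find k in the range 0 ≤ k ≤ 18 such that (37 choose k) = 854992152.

11

C(37,k) increases on 0 ≤ k ≤ 18. C(37,10) = 348330136 and C(37,11) = 854992152, so k = 11.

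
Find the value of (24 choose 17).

346104

C(24,17) = C(24,7) by symmetry.
C(24,7) = (24·23·22·21·20·19·18) / 7! = 1744364160 / 5040 = 346104.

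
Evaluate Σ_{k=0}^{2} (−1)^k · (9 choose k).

The partial alternating sum Σ_{k=0}^{2} (−1)^k C(9,k) = (−1)^2 C(8,2) = 28.

28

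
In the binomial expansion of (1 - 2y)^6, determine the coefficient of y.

-12

The general term is C(6,j)·(1)^j·(-2y)^(6-j); the y^1 term has j = 5.
C(6,5) = 6.
Coefficient = C(6,5) · (-2)^1 = 6 · (-2) = -12.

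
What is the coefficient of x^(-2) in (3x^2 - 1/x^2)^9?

-10206

General term: C(9,j)·(3x^2)^j·(-1/x^2)^(9-j), with x-exponent 2j − 2(9−j) = 4j − 18.
Set 4j − 18 = -2: j = 4.
C(9,4) = 126; 3^4 = 81; (-1)^5 = -1.
Coefficient = 126 · 81 · (-1) = -10206.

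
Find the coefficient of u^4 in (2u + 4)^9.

2064384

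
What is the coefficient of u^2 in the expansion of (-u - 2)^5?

The general term is C(5,j)·(-u)^j·(-2)^(5-j); the u^2 term has j = 2.
C(5,2) = 10.
Coefficient = C(5,2) · (-2)^3 = 10 · (-8) = -80.

-80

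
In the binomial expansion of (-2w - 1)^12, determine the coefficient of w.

The general term is C(12,j)·(-2w)^j·(-1)^(12-j); the w^1 term has j = 1.
C(12,1) = 12.
Coefficient = C(12,1) · (-2)^1 · (-1)^11 = 12 · (-2) · (-1) = 24.

24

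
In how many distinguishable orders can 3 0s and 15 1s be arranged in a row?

816

Choose positions for the 0s: C(18,3) = 816.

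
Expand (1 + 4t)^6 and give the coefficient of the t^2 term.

240

The general term is C(6,j)·(1)^j·(4t)^(6-j); the t^2 term has j = 4.
C(6,4) = 15.
Coefficient = C(6,4) · 4^2 = 15 · 16 = 240.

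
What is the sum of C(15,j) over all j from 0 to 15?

The entries of row 15 sum to 2^15 = 32768.

32768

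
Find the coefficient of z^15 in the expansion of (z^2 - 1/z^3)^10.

General term: C(10,j)·(z^2)^j·(-1/z^3)^(10-j), with z-exponent 2j − 3(10−j) = 5j − 30.
Set 5j − 30 = 15: j = 9.
C(10,9) = 10; 1^9 = 1; (-1)^1 = -1.
Coefficient = 10 · 1 · (-1) = -10.

-10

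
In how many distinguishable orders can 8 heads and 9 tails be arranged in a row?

24310

Choose positions for the heads: C(17,8) = 24310.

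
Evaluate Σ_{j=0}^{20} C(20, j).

1048576

Setting x = 1 in (1+x)^20 gives Σ C(20,j) = 2^20 = 1048576.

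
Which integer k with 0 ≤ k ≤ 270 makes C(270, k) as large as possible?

C(270,k) is maximized at k = 270/2 = 135.

135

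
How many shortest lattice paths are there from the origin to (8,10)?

Each path is a sequence of 18 steps with 8 rights: C(18,8) = 43758.

43758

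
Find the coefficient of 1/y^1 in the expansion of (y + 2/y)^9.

General term: C(9,j)·(y)^j·(2/y)^(9-j), with y-exponent 1j − 1(9−j) = 2j − 9.
Set 2j − 9 = -1: j = 4.
C(9,4) = 126; 1^4 = 1; 2^5 = 32.
Coefficient = 126 · 1 · 32 = 4032.

4032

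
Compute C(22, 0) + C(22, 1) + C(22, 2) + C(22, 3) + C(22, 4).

9109

1 + 22 + 231 + 1540 + 7315 = 9109.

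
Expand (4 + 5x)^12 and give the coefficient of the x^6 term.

The general term is C(12,j)·(4)^j·(5x)^(12-j); the x^6 term has j = 6.
C(12,6) = 924.
Coefficient = C(12,6) · 4^6 · 5^6 = 924 · 4096 · 15625 = 59136000000.

59136000000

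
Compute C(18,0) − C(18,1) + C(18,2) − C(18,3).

The partial alternating sum Σ_{k=0}^{3} (−1)^k C(18,k) = (−1)^3 C(17,3) = -680.

-680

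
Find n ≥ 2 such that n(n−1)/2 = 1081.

47

n(n−1)/2 = 1081 ⇒ n(n−1) = 2162. Since 47·46 = 2162, n = 47.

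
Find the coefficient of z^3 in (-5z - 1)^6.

2500

The general term is C(6,j)·(-5z)^j·(-1)^(6-j); the z^3 term has j = 3.
C(6,3) = 20.
Coefficient = C(6,3) · (-5)^3 · (-1)^3 = 20 · (-125) · (-1) = 2500.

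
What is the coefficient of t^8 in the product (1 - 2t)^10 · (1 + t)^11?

-6795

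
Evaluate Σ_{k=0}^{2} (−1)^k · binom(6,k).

The partial alternating sum Σ_{k=0}^{2} (−1)^k C(6,k) = (−1)^2 C(5,2) = 10.

10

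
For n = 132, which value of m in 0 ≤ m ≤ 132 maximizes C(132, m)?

C(132,m) is maximized at m = 132/2 = 66.

66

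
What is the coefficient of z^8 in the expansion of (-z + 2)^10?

The general term is C(10,j)·(-z)^j·(2)^(10-j); the z^8 term has j = 8.
C(10,8) = 45.
Coefficient = C(10,8) · 2^2 = 45 · 4 = 180.

180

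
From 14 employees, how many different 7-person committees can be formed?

This is C(14,7) = 3432.

3432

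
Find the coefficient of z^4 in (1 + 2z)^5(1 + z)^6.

1375

Coefficient of z^4 = Σ_{j} C(5,j)·2^j·C(6,4-j)·1^(4-j) for j from 0 to 4.
= 15 + 200 + 600 + 480 + 80 = 1375.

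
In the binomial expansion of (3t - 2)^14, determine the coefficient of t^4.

The general term is C(14,j)·(3t)^j·(-2)^(14-j); the t^4 term has j = 4.
C(14,4) = 1001.
Coefficient = C(14,4) · 3^4 · (-2)^10 = 1001 · 81 · 1024 = 83026944.

83026944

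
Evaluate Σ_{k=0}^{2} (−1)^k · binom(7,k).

15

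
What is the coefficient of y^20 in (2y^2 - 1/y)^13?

159744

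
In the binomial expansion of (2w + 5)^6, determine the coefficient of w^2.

The general term is C(6,j)·(2w)^j·(5)^(6-j); the w^2 term has j = 2.
C(6,2) = 15.
Coefficient = C(6,2) · 2^2 · 5^4 = 15 · 4 · 625 = 37500.

37500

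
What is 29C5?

118755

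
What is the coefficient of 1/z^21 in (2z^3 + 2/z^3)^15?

44728320

General term: C(15,j)·(2z^3)^j·(2/z^3)^(15-j), with z-exponent 3j − 3(15−j) = 6j − 45.
Set 6j − 45 = -21: j = 4.
C(15,4) = 1365; 2^4 = 16; 2^11 = 2048.
Coefficient = 1365 · 16 · 2048 = 44728320.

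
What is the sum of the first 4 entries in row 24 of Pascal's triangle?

1 + 24 + 276 + 2024 = 2325.

2325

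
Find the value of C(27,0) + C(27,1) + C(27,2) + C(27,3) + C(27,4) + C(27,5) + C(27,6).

1 + 27 + 351 + 2925 + 17550 + 80730 + 296010 = 397594.

397594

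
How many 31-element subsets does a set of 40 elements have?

C(40,31) = C(40,9) by symmetry.
C(40,9) = (40·39·38·37·36·35·34·33·32) / 9! = 99225500774400 / 362880 = 273438880.

273438880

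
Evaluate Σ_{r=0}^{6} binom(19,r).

1 + 19 + 171 + 969 + 3876 + 11628 + 27132 = 43796.

43796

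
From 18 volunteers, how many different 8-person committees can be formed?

43758

This is C(18,8) = 43758.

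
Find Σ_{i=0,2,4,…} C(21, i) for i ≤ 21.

1048576

Half of (1+1)^21 + (1−1)^21 gives the even-index sum: 2^20 = 1048576.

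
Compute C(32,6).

906192

C(32,6) = (32·31·30·29·28·27) / 6! = 652458240 / 720 = 906192.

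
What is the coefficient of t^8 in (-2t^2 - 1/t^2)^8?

1792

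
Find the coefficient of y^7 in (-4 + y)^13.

7028736

The general term is C(13,j)·(-4)^j·(y)^(13-j); the y^7 term has j = 6.
C(13,6) = 1716.
Coefficient = C(13,6) · (-4)^6 = 1716 · 4096 = 7028736.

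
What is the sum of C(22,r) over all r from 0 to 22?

4194304

Setting x = 1 in (1+x)^22 gives Σ C(22,r) = 2^22 = 4194304.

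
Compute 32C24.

C(32,24) = C(32,8) by symmetry.
C(32,8) = (32·31·30·29·28·27·26·25) / 8! = 424097856000 / 40320 = 10518300.

10518300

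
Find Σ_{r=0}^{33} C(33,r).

Setting x = 1 in (1+x)^33 gives Σ C(33,r) = 2^33 = 8589934592.

8589934592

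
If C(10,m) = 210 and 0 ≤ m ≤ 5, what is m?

4

C(10,m) increases on 0 ≤ m ≤ 5. C(10,3) = 120 and C(10,4) = 210, so m = 4.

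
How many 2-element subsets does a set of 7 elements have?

21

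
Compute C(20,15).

15504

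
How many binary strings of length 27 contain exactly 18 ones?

4686825

Choose the 18 positions: C(27,18) = 4686825.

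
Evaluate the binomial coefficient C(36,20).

7307872110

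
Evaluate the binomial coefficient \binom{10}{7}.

C(10,7) = C(10,3) by symmetry.
C(10,3) = (10·9·8) / 3! = 720 / 6 = 120.

120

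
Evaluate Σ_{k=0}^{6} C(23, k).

1 + 23 + 253 + 1771 + 8855 + 33649 + 100947 = 145499.

145499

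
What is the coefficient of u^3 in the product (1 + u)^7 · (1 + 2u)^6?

867

Coefficient of u^3 = Σ_{j} C(7,j)·1^j·C(6,3-j)·2^(3-j) for j from 0 to 3.
= 160 + 420 + 252 + 35 = 867.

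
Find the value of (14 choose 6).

3003

C(14,6) = (14·13·12·11·10·9) / 6! = 2162160 / 720 = 3003.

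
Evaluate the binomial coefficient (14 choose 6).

3003

C(14,6) = (14·13·12·11·10·9) / 6! = 2162160 / 720 = 3003.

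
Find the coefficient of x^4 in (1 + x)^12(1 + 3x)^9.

65241

Coefficient of x^4 = Σ_{j} C(12,j)·1^j·C(9,4-j)·3^(4-j) for j from 0 to 4.
= 10206 + 27216 + 21384 + 5940 + 495 = 65241.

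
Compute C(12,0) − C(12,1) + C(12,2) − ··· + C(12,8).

The partial alternating sum Σ_{k=0}^{8} (−1)^k C(12,k) = (−1)^8 C(11,8) = 165.

165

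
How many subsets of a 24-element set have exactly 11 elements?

2496144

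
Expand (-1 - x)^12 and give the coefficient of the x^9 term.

The general term is C(12,j)·(-1)^j·(-x)^(12-j); the x^9 term has j = 3.
C(12,3) = 220.
Coefficient = C(12,3) · (-1)^3 · (-1)^9 = 220 · (-1) · (-1) = 220.

220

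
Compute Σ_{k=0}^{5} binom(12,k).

1586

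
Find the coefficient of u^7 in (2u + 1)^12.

The general term is C(12,j)·(2u)^j·(1)^(12-j); the u^7 term has j = 7.
C(12,7) = 792.
Coefficient = C(12,7) · 2^7 = 792 · 128 = 101376.

101376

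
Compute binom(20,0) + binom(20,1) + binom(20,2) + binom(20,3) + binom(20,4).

1 + 20 + 190 + 1140 + 4845 = 6196.

6196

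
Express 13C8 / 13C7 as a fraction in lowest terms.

C(n,k+1)/C(n,k) = (n−k)/(k+1) = (13−7)/(7+1) = 6/8 = 3/4.

3/4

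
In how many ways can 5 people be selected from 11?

462

This is C(11,5) = 462.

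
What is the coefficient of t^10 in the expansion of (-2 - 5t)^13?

The general term is C(13,j)·(-2)^j·(-5t)^(13-j); the t^10 term has j = 3.
C(13,3) = 286.
Coefficient = C(13,3) · (-2)^3 · (-5)^10 = 286 · (-8) · 9765625 = -22343750000.

-22343750000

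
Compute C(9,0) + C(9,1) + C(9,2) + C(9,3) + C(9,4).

256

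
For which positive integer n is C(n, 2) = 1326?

52

n(n−1)/2 = 1326 ⇒ n(n−1) = 2652. Since 52·51 = 2652, n = 52.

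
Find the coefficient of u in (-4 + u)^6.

-6144

The general term is C(6,j)·(-4)^j·(u)^(6-j); the u^1 term has j = 5.
C(6,5) = 6.
Coefficient = C(6,5) · (-4)^5 = 6 · (-1024) = -6144.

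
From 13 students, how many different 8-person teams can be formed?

1287

This is C(13,8) = 1287.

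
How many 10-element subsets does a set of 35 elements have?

C(35,10) = (35·34·33·32·31·30·29·28·27·26) / 10! = 666172912204800 / 3628800 = 183579396.

183579396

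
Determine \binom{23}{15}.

490314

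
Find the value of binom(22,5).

26334

C(22,5) = (22·21·20·19·18) / 5! = 3160080 / 120 = 26334.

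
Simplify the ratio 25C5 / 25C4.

21/5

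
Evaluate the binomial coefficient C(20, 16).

C(20,16) = C(20,4) by symmetry.
C(20,4) = (20·19·18·17) / 4! = 116280 / 24 = 4845.

4845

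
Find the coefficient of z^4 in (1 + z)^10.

210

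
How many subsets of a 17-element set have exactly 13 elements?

2380

Choose the 13 positions: C(17,13) = 2380.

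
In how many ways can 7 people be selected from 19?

50388

This is C(19,7) = 50388.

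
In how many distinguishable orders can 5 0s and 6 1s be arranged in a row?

Choose positions for the 0s: C(11,5) = 462.

462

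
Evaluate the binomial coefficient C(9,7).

36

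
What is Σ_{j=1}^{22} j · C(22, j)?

46137344

Differentiating (1+x)^22 and setting x=1: Σ j·C(22,j) = 22·2^21 = 46137344.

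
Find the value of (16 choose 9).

C(16,9) = C(16,7) by symmetry.
C(16,7) = (16·15·14·13·12·11·10) / 7! = 57657600 / 5040 = 11440.

11440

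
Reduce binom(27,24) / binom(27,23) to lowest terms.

1/6

C(n,k+1)/C(n,k) = (n−k)/(k+1) = (27−23)/(23+1) = 4/24 = 1/6.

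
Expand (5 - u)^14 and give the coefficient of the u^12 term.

2275

The general term is C(14,j)·(5)^j·(-u)^(14-j); the u^12 term has j = 2.
C(14,2) = 91.
Coefficient = C(14,2) · 5^2 = 91 · 25 = 2275.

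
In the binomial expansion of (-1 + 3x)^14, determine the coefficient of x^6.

The general term is C(14,j)·(-1)^j·(3x)^(14-j); the x^6 term has j = 8.
C(14,8) = 3003.
Coefficient = C(14,8) · 3^6 = 3003 · 729 = 2189187.

2189187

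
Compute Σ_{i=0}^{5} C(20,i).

1 + 20 + 190 + 1140 + 4845 + 15504 = 21700.

21700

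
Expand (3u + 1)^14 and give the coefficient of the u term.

42

The general term is C(14,j)·(3u)^j·(1)^(14-j); the u^1 term has j = 1.
C(14,1) = 14.
Coefficient = C(14,1) · 3^1 = 14 · 3 = 42.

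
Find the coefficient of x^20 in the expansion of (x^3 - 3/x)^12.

40095

General term: C(12,j)·(x^3)^j·(-3/x)^(12-j), with x-exponent 3j − 1(12−j) = 4j − 12.
Set 4j − 12 = 20: j = 8.
C(12,8) = 495; 1^8 = 1; (-3)^4 = 81.
Coefficient = 495 · 1 · 81 = 40095.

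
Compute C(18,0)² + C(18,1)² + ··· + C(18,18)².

9075135300

By Vandermonde's identity, Σ C(18,k)² = C(36,18) = 9075135300.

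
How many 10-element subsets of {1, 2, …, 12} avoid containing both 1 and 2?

All 10-subsets: C(12,10) = 66. Those containing both fixed elements: C(10,8) = 45.
66 − 45 = 21.

21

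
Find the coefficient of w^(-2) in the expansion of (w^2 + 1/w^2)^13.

1716

General term: C(13,j)·(w^2)^j·(1/w^2)^(13-j), with w-exponent 2j − 2(13−j) = 4j − 26.
Set 4j − 26 = -2: j = 6.
C(13,6) = 1716; 1^6 = 1; 1^7 = 1.
Coefficient = 1716 · 1 · 1 = 1716.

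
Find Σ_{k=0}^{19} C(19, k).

524288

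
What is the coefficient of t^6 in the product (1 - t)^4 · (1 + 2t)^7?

Coefficient of t^6 = Σ_{j} C(4,j)·(-1)^j·C(7,6-j)·2^(6-j) for j from 0 to 4.
= 448 + (-2688) + 3360 + (-1120) + 84 = 84.

84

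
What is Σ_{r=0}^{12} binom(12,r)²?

2704156

By Vandermonde's identity, Σ C(12,r)² = C(24,12) = 2704156.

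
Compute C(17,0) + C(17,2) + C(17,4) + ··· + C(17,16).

Half of (1+1)^17 + (1−1)^17 gives the even-index sum: 2^16 = 65536.

65536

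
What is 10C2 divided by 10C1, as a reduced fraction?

9/2

C(n,k+1)/C(n,k) = (n−k)/(k+1) = (10−1)/(1+1) = 9/2.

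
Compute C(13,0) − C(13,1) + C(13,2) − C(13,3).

The partial alternating sum Σ_{k=0}^{3} (−1)^k C(13,k) = (−1)^3 C(12,3) = -220.

-220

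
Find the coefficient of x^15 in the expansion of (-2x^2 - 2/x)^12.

General term: C(12,j)·(-2x^2)^j·(-2/x)^(12-j), with x-exponent 2j − 1(12−j) = 3j − 12.
Set 3j − 12 = 15: j = 9.
C(12,9) = 220; (-2)^9 = -512; (-2)^3 = -8.
Coefficient = 220 · (-512) · (-8) = 901120.

901120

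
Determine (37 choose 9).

124403620

C(37,9) = (37·36·35·34·33·32·31·30·29) / 9! = 45143585625600 / 362880 = 124403620.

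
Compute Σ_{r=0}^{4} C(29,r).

1 + 29 + 406 + 3654 + 23751 = 27841.

27841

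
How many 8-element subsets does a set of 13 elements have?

1287

C(13,8) = C(13,5) by symmetry.
C(13,5) = (13·12·11·10·9) / 5! = 154440 / 120 = 1287.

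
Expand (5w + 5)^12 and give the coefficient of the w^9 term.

The general term is C(12,j)·(5w)^j·(5)^(12-j); the w^9 term has j = 9.
C(12,9) = 220.
Coefficient = C(12,9) · 5^9 · 5^3 = 220 · 1953125 · 125 = 53710937500.

53710937500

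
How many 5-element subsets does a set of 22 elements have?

C(22,5) = (22·21·20·19·18) / 5! = 3160080 / 120 = 26334.

26334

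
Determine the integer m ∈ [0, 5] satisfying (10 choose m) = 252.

C(10,m) increases on 0 ≤ m ≤ 5. C(10,4) = 210 and C(10,5) = 252, so m = 5.

5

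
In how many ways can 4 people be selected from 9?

This is C(9,4) = 126.

126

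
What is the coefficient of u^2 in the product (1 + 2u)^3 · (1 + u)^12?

Coefficient of u^2 = Σ_{j} C(3,j)·2^j·C(12,2-j)·1^(2-j) for j from 0 to 2.
= 66 + 72 + 12 = 150.

150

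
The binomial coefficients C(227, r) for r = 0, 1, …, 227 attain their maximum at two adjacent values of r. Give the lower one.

113

For odd n = 227, C(227,r) peaks at r = (n−1)/2 and (n+1)/2; the lower is 113.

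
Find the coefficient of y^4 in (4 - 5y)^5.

The general term is C(5,j)·(4)^j·(-5y)^(5-j); the y^4 term has j = 1.
C(5,1) = 5.
Coefficient = C(5,1) · 4^1 · (-5)^4 = 5 · 4 · 625 = 12500.

12500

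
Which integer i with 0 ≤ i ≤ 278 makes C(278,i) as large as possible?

139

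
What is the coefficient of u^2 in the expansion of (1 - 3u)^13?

702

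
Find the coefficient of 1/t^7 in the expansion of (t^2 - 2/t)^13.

-159744

General term: C(13,j)·(t^2)^j·(-2/t)^(13-j), with t-exponent 2j − 1(13−j) = 3j − 13.
Set 3j − 13 = -7: j = 2.
C(13,2) = 78; 1^2 = 1; (-2)^11 = -2048.
Coefficient = 78 · 1 · (-2048) = -159744.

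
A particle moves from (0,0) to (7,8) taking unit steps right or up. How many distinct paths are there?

6435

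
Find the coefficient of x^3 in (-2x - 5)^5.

The general term is C(5,j)·(-2x)^j·(-5)^(5-j); the x^3 term has j = 3.
C(5,3) = 10.
Coefficient = C(5,3) · (-2)^3 · (-5)^2 = 10 · (-8) · 25 = -2000.

-2000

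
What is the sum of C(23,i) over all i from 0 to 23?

8388608

The entries of row 23 sum to 2^23 = 8388608.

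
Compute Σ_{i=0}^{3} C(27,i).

3304

1 + 27 + 351 + 2925 = 3304.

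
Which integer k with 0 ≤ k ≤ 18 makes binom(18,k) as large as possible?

C(18,k) is maximized at k = 18/2 = 9.

9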